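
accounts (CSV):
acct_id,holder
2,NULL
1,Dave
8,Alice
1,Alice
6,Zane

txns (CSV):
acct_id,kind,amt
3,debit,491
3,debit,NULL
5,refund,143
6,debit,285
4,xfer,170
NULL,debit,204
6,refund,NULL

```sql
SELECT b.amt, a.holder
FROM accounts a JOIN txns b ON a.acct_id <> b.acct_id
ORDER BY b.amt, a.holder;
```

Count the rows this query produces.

28

INNER JOIN keeps only pairs where the ON condition holds.
Matching on a.acct_id <> b.acct_id. A NULL in a compared column never satisfies the condition.
Matched pairs: 28.
Total: 28 rows.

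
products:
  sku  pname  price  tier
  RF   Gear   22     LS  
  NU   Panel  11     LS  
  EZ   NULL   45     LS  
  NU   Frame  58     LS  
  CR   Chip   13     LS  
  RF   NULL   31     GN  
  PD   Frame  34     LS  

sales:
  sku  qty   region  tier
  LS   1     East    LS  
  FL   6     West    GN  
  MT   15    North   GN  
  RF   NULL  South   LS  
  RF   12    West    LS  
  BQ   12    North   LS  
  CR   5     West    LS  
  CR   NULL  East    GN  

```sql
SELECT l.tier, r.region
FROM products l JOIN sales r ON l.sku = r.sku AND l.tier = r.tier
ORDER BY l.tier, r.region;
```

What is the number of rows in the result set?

3

INNER JOIN keeps only pairs where the ON condition holds.
Matching on l.sku = r.sku AND l.tier = r.tier.
- sku=RF, tier=LS: 2 matching r row(s), so 2 row(s) emitted.
- sku=NU, tier=LS: no matching r row, dropped.
- sku=EZ, tier=LS: no matching r row, dropped.
- sku=NU, tier=LS: no matching r row, dropped.
- sku=CR, tier=LS: 1 matching r row(s), so 1 row(s) emitted.
- sku=RF, tier=GN: no matching r row, dropped.
- sku=PD, tier=LS: no matching r row, dropped.
Total: 3 rows.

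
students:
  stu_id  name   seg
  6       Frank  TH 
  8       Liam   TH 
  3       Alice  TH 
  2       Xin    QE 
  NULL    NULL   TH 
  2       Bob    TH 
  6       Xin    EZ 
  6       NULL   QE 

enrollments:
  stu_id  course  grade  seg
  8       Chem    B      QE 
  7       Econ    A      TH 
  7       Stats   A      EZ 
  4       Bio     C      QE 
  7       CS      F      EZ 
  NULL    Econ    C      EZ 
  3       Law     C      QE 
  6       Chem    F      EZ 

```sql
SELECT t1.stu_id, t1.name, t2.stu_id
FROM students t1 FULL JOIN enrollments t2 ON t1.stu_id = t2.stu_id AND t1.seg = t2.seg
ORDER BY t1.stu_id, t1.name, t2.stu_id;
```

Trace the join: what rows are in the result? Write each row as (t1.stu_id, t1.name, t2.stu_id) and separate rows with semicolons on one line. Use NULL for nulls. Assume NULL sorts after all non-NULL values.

(2, Bob, NULL); (2, Xin, NULL); (3, Alice, NULL); (6, Frank, NULL); (6, Xin, 6); (6, NULL, NULL); (8, Liam, NULL); (NULL, NULL, 3); (NULL, NULL, 4); (NULL, NULL, 7); (NULL, NULL, 7); (NULL, NULL, 7); (NULL, NULL, 8); (NULL, NULL, NULL); (NULL, NULL, NULL)

FULL OUTER JOIN keeps every row from both sides; unmatched rows get NULL for the other side's columns.
Matching on t1.stu_id = t2.stu_id AND t1.seg = t2.seg. A NULL in a compared column never satisfies the condition.
- stu_id=6, seg=TH: no t2 row matches, row kept with t2 columns NULL.
- stu_id=8, seg=TH: no t2 row matches, row kept with t2 columns NULL.
- stu_id=3, seg=TH: no t2 row matches, row kept with t2 columns NULL.
- stu_id=2, seg=QE: no t2 row matches, row kept with t2 columns NULL.
- stu_id=NULL, seg=TH: no t2 row matches, row kept with t2 columns NULL.
- stu_id=2, seg=TH: no t2 row matches, row kept with t2 columns NULL.
- stu_id=6, seg=EZ: 1 matching t2 row(s), so 1 row(s) emitted.
- stu_id=6, seg=QE: no t2 row matches, row kept with t2 columns NULL.
- plus 7 unmatched t2 row(s), each kept with NULL t1 columns.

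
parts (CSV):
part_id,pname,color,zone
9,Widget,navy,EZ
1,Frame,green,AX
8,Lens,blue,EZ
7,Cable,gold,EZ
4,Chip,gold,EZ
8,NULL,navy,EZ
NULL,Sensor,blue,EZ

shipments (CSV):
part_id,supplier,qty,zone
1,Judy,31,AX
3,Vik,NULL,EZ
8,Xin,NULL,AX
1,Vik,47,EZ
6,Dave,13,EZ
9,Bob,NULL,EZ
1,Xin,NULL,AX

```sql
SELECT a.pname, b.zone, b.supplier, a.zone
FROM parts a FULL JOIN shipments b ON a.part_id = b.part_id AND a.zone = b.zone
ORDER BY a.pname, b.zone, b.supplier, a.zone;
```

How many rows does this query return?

FULL OUTER JOIN keeps every row from both sides; unmatched rows get NULL for the other side's columns.
Matching on a.part_id = b.part_id AND a.zone = b.zone. A NULL in a compared column never satisfies the condition.
Matched pairs: 3; unmatched a rows kept: 5; unmatched b rows kept: 4.
Total: 3 matched + 9 padded = 12 rows.

12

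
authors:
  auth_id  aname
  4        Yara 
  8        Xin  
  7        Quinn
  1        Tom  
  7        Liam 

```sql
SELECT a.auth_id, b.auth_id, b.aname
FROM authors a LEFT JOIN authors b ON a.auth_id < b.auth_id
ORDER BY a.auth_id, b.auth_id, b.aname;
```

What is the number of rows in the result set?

LEFT JOIN keeps every row from `authors a`; unmatched rows get NULL for `authors b`'s columns.
Matching on a.auth_id < b.auth_id.
- a (auth_id=4) pairs with 3 row(s) of b.
- a (auth_id=8) has no partner → padded with NULL.
- a (auth_id=7) pairs with 1 row(s) of b.
- a (auth_id=1) pairs with 4 row(s) of b.
- a (auth_id=7) pairs with 1 row(s) of b.
Total: 9 matched + 1 padded = 10 rows.

10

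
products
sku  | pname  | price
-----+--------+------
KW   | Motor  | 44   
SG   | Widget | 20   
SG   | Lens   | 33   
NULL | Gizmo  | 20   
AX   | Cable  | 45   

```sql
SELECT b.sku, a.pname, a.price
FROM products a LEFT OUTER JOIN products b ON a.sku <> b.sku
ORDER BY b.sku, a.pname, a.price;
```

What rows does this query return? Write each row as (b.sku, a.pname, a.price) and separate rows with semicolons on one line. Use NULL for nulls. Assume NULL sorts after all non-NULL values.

LEFT JOIN keeps every row from `products a`; unmatched rows get NULL for `products b`'s columns.
Matching on a.sku <> b.sku. A NULL in a compared column never satisfies the condition.
Matched pairs: 10; unmatched a rows kept: 1.

(AX, Lens, 33); (AX, Motor, 44); (AX, Widget, 20); (KW, Cable, 45); (KW, Lens, 33); (KW, Widget, 20); (SG, Cable, 45); (SG, Cable, 45); (SG, Motor, 44); (SG, Motor, 44); (NULL, Gizmo, 20)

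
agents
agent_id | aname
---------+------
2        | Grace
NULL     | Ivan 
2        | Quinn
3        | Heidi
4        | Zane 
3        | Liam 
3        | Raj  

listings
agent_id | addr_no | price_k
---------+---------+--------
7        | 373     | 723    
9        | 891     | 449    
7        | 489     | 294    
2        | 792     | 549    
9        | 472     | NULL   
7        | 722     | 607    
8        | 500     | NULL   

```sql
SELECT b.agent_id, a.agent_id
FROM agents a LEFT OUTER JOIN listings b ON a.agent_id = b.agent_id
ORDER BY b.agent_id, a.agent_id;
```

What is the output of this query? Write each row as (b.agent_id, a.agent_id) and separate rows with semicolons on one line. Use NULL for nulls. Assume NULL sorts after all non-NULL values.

LEFT JOIN keeps every row from `agents`; unmatched rows get NULL for `listings`'s columns.
Matching on a.agent_id = b.agent_id. A NULL in a compared column never satisfies the condition.
- a[0] agent_id=2 → 1 match(es) in b → 1 row(s).
- a[1] agent_id=NULL → no match; kept with NULLs on the b side.
- a[2] agent_id=2 → 1 match(es) in b → 1 row(s).
- a[3] agent_id=3 → no match; kept with NULLs on the b side.
- a[4] agent_id=4 → no match; kept with NULLs on the b side.
- a[5] agent_id=3 → no match; kept with NULLs on the b side.
- a[6] agent_id=3 → no match; kept with NULLs on the b side.
After projecting and ordering:
b.agent_id | a.agent_id
2 | 2
2 | 2
NULL | 3
NULL | 3
NULL | 3
NULL | 4
NULL | NULL

(2, 2); (2, 2); (NULL, 3); (NULL, 3); (NULL, 3); (NULL, 4); (NULL, NULL)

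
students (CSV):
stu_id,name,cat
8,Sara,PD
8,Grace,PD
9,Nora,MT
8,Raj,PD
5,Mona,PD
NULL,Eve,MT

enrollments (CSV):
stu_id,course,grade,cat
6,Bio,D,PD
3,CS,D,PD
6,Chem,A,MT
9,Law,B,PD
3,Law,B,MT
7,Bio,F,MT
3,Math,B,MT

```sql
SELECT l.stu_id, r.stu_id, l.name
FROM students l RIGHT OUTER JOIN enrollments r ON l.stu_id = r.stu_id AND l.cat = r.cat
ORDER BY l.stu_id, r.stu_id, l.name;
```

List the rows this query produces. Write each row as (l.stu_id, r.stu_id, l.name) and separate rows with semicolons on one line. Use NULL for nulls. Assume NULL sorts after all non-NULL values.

(NULL, 3, NULL); (NULL, 3, NULL); (NULL, 3, NULL); (NULL, 6, NULL); (NULL, 6, NULL); (NULL, 7, NULL); (NULL, 9, NULL)

RIGHT JOIN keeps every row from `enrollments`; unmatched rows get NULL for `students`'s columns.
Matching on l.stu_id = r.stu_id AND l.cat = r.cat. A NULL in a compared column never satisfies the condition.
- l row (stu_id=8, cat=PD): no match.
- l row (stu_id=8, cat=PD): no match.
- l row (stu_id=9, cat=MT): no match.
- l row (stu_id=8, cat=PD): no match.
- l row (stu_id=5, cat=PD): no match.
- l row (stu_id=NULL, cat=MT): no match.
- 7 row(s) from r found no l partner → padded with NULL.
After projecting and ordering:
l.stu_id | r.stu_id | l.name
NULL | 3 | NULL
NULL | 3 | NULL
NULL | 3 | NULL
NULL | 6 | NULL
NULL | 6 | NULL
NULL | 7 | NULL
NULL | 9 | NULL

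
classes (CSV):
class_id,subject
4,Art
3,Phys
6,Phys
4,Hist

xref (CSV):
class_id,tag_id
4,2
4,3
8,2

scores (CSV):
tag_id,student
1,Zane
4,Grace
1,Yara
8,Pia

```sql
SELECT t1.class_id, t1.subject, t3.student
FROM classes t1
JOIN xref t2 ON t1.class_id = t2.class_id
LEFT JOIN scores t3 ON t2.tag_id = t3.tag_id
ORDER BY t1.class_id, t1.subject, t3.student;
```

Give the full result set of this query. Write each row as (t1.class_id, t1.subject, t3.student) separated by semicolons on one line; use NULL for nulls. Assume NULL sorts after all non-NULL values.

(4, Art, NULL); (4, Art, NULL); (4, Hist, NULL); (4, Hist, NULL)

Evaluate left to right. First `classes t1 INNER JOIN xref t2` on class_id: 4 row(s).
Then LEFT JOIN `scores t3` on tag_id: each of those 4 rows is kept; rows whose t2.tag_id has no match in t3 get NULL for t3's columns.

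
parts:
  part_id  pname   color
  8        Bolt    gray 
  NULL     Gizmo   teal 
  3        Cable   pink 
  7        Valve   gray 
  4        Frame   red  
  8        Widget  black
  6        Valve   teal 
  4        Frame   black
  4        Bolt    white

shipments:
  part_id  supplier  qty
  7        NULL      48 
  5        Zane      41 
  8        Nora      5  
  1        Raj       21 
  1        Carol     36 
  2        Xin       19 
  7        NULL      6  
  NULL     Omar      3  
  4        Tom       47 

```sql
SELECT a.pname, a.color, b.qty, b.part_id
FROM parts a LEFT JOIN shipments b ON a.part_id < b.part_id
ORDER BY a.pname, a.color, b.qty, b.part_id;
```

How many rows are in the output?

24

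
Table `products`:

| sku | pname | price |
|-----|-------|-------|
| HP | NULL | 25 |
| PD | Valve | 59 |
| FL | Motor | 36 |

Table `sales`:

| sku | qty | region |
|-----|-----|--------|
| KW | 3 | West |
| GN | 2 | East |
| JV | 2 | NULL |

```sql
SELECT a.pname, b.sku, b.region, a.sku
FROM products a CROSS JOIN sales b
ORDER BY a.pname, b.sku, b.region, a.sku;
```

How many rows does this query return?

9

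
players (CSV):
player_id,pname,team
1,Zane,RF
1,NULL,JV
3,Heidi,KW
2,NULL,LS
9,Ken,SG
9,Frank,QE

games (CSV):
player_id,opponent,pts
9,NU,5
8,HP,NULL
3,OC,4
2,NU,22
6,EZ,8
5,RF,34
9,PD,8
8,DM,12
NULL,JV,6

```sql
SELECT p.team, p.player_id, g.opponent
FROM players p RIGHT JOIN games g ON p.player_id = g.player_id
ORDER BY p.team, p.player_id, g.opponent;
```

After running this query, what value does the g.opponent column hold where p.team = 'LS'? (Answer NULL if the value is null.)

RIGHT JOIN keeps every row from `games`; unmatched rows get NULL for `players`'s columns.
Matching on p.player_id = g.player_id. A NULL in a compared column never satisfies the condition.
- p row (player_id=1): no match.
- p row (player_id=1): no match.
- p row (player_id=3): matches 1 g row(s) → 1 output row(s).
- p row (player_id=2): matches 1 g row(s) → 1 output row(s).
- p row (player_id=9): matches 2 g row(s) → 2 output row(s).
- p row (player_id=9): matches 2 g row(s) → 2 output row(s).
- 5 row(s) from g found no p partner → padded with NULL.

NU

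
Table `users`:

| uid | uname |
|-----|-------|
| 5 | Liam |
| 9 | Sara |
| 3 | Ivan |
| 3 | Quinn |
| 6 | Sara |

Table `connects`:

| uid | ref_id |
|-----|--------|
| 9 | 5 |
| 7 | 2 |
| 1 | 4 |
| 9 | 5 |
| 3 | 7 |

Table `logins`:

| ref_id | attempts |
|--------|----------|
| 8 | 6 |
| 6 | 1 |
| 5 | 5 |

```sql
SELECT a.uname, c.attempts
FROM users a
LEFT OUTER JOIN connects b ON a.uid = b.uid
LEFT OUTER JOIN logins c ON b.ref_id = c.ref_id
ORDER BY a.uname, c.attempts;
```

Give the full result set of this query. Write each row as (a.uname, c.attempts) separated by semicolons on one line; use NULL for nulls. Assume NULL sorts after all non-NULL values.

(Ivan, NULL); (Liam, NULL); (Quinn, NULL); (Sara, 5); (Sara, 5); (Sara, NULL)

Step 1 — a LEFT JOIN b on uid → 6 row(s).
Then LEFT JOIN `logins c` on ref_id: each of those 6 rows is kept; rows whose b.ref_id has no match in c get NULL for c's columns.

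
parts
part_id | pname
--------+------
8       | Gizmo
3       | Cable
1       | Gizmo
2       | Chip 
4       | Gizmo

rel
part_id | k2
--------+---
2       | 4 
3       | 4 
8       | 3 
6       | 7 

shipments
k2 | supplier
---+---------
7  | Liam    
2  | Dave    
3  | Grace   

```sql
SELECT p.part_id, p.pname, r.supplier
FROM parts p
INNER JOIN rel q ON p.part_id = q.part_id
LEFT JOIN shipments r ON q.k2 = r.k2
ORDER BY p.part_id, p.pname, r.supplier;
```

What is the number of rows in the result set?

3

Evaluate left to right. First `parts p INNER JOIN rel q` on part_id: 3 row(s).
Then LEFT JOIN `shipments r` on k2: each of those 3 rows is kept; rows whose q.k2 has no match in r get NULL for r's columns.
Result: 3 row(s).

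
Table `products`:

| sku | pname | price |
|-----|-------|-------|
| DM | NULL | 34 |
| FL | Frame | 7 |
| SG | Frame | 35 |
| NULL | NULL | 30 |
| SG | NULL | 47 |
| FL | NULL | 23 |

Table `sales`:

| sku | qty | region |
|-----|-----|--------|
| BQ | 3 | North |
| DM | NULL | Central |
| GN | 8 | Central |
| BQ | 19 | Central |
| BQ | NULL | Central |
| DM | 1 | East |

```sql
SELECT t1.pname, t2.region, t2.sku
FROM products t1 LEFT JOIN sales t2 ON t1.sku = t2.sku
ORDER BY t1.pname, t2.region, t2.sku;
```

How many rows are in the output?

LEFT JOIN keeps every row from `products`; unmatched rows get NULL for `sales`'s columns.
Matching on t1.sku = t2.sku. A NULL in a compared column never satisfies the condition.
- t1 (sku=DM) pairs with 2 row(s) of t2.
- t1 (sku=FL) has no partner → padded with NULL.
- t1 (sku=SG) has no partner → padded with NULL.
- t1 (sku=NULL) has no partner → padded with NULL.
- t1 (sku=SG) has no partner → padded with NULL.
- t1 (sku=FL) has no partner → padded with NULL.
Total: 2 matched + 5 padded = 7 rows.

7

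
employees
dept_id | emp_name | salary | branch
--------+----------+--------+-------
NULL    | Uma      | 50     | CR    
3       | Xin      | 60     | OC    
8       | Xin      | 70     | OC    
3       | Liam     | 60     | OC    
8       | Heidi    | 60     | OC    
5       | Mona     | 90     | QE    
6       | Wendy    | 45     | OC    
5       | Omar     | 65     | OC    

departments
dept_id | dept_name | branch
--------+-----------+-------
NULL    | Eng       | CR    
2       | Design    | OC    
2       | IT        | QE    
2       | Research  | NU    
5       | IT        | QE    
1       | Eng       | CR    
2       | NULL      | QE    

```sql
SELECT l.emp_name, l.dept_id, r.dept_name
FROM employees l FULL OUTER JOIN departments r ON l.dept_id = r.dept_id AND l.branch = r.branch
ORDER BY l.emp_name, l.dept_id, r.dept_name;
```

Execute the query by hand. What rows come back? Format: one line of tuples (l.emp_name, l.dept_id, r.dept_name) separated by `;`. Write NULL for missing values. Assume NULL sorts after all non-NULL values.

FULL OUTER JOIN keeps every row from both sides; unmatched rows get NULL for the other side's columns.
Matching on l.dept_id = r.dept_id AND l.branch = r.branch. A NULL in a compared column never satisfies the condition.
- l[0] dept_id=NULL, branch=CR → no match; kept with NULLs on the r side.
- l[1] dept_id=3, branch=OC → no match; kept with NULLs on the r side.
- l[2] dept_id=8, branch=OC → no match; kept with NULLs on the r side.
- l[3] dept_id=3, branch=OC → no match; kept with NULLs on the r side.
- l[4] dept_id=8, branch=OC → no match; kept with NULLs on the r side.
- l[5] dept_id=5, branch=QE → 1 match(es) in r → 1 row(s).
- l[6] dept_id=6, branch=OC → no match; kept with NULLs on the r side.
- l[7] dept_id=5, branch=OC → no match; kept with NULLs on the r side.
- 6 r row(s) had no l match → kept, l columns NULL.

(Heidi, 8, NULL); (Liam, 3, NULL); (Mona, 5, IT); (Omar, 5, NULL); (Uma, NULL, NULL); (Wendy, 6, NULL); (Xin, 3, NULL); (Xin, 8, NULL); (NULL, NULL, Design); (NULL, NULL, Eng); (NULL, NULL, Eng); (NULL, NULL, IT); (NULL, NULL, Research); (NULL, NULL, NULL)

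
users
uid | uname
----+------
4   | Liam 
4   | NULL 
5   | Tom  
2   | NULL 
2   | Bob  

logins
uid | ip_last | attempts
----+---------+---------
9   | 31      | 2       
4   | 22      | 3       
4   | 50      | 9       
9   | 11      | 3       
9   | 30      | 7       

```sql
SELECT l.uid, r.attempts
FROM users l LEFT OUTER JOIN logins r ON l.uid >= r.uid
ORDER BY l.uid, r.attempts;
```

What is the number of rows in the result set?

LEFT JOIN keeps every row from `users`; unmatched rows get NULL for `logins`'s columns.
Matching on l.uid >= r.uid.
Matched pairs: 6; unmatched l rows kept: 2.
Total: 6 matched + 2 padded = 8 rows.

8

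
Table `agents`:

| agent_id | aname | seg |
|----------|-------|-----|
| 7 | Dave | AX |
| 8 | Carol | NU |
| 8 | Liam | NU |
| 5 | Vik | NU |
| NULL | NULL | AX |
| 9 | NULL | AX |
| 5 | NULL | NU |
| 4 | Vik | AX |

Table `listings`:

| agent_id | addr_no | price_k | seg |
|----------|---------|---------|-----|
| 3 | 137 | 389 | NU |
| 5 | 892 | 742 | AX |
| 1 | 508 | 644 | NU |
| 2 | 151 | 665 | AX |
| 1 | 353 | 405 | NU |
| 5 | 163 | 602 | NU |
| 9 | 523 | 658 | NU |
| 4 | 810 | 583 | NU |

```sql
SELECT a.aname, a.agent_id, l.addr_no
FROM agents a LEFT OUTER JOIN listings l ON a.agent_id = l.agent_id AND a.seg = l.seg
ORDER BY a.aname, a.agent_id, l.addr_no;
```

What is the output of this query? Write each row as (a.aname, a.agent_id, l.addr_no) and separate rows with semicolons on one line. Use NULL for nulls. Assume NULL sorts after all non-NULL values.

LEFT JOIN keeps every row from `agents`; unmatched rows get NULL for `listings`'s columns.
Matching on a.agent_id = l.agent_id AND a.seg = l.seg. A NULL in a compared column never satisfies the condition.
Matched pairs: 2; unmatched a rows kept: 6.

(Carol, 8, NULL); (Dave, 7, NULL); (Liam, 8, NULL); (Vik, 4, NULL); (Vik, 5, 163); (NULL, 5, 163); (NULL, 9, NULL); (NULL, NULL, NULL)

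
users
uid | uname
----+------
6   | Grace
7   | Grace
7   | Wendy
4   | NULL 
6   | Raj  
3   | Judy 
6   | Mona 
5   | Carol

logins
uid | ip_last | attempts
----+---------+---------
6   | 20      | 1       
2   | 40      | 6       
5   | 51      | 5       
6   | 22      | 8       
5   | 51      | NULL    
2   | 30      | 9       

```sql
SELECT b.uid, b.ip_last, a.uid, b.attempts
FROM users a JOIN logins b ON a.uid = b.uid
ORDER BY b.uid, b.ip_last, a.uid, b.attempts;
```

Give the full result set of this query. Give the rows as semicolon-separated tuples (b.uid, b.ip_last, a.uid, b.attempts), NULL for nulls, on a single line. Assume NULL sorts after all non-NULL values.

(5, 51, 5, 5); (5, 51, 5, NULL); (6, 20, 6, 1); (6, 20, 6, 1); (6, 20, 6, 1); (6, 22, 6, 8); (6, 22, 6, 8); (6, 22, 6, 8)

INNER JOIN keeps only pairs where the ON condition holds.
Matching on a.uid = b.uid.
- uid=6: 2 matching b row(s), so 2 row(s) emitted.
- uid=7: no matching b row, dropped.
- uid=7: no matching b row, dropped.
- uid=4: no matching b row, dropped.
- uid=6: 2 matching b row(s), so 2 row(s) emitted.
- uid=3: no matching b row, dropped.
- uid=6: 2 matching b row(s), so 2 row(s) emitted.
- uid=5: 2 matching b row(s), so 2 row(s) emitted.
After projecting and ordering:
b.uid | b.ip_last | a.uid | b.attempts
5 | 51 | 5 | 5
5 | 51 | 5 | NULL
6 | 20 | 6 | 1
6 | 20 | 6 | 1
6 | 20 | 6 | 1
6 | 22 | 6 | 8
6 | 22 | 6 | 8
6 | 22 | 6 | 8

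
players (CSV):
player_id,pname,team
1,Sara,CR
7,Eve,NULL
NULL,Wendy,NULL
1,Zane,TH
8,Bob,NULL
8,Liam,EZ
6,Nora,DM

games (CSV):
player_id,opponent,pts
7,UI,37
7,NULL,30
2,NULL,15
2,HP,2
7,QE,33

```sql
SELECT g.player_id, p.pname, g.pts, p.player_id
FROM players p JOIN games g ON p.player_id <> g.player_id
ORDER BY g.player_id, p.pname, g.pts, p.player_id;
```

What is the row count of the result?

INNER JOIN keeps only pairs where the ON condition holds.
Matching on p.player_id <> g.player_id. A NULL in a compared column never satisfies the condition.
- p row (player_id=1): matches 5 g row(s) → 5 output row(s).
- p row (player_id=7): matches 2 g row(s) → 2 output row(s).
- p row (player_id=NULL): no match → dropped.
- p row (player_id=1): matches 5 g row(s) → 5 output row(s).
- p row (player_id=8): matches 5 g row(s) → 5 output row(s).
- p row (player_id=8): matches 5 g row(s) → 5 output row(s).
- p row (player_id=6): matches 5 g row(s) → 5 output row(s).
Total: 27 rows.

27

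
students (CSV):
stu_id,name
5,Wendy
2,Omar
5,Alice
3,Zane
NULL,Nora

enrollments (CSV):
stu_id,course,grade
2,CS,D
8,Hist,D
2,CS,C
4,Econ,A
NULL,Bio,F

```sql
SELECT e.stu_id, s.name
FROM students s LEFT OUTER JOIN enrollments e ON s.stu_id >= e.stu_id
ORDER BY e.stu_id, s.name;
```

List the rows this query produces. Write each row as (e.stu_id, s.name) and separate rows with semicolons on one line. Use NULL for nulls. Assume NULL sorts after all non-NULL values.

LEFT JOIN keeps every row from `students`; unmatched rows get NULL for `enrollments`'s columns.
Matching on s.stu_id >= e.stu_id. A NULL in a compared column never satisfies the condition.
- s row (stu_id=5): matches 3 e row(s) → 3 output row(s).
- s row (stu_id=2): matches 2 e row(s) → 2 output row(s).
- s row (stu_id=5): matches 3 e row(s) → 3 output row(s).
- s row (stu_id=3): matches 2 e row(s) → 2 output row(s).
- s row (stu_id=NULL): no match → kept, e columns NULL.

(2, Alice); (2, Alice); (2, Omar); (2, Omar); (2, Wendy); (2, Wendy); (2, Zane); (2, Zane); (4, Alice); (4, Wendy); (NULL, Nora)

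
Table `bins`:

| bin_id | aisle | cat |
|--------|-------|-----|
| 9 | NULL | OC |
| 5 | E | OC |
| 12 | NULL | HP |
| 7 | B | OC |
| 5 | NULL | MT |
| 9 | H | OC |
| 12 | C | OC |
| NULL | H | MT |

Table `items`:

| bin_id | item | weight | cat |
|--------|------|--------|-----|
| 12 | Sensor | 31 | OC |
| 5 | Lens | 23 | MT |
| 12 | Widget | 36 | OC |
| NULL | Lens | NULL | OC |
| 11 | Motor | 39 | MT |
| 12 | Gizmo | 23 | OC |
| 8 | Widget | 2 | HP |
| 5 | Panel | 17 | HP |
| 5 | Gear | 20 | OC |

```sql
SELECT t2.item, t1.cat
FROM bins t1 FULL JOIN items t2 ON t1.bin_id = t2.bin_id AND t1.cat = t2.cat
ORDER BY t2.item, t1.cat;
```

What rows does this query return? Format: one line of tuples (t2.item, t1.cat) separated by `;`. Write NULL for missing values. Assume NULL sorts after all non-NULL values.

FULL OUTER JOIN keeps every row from both sides; unmatched rows get NULL for the other side's columns.
Matching on t1.bin_id = t2.bin_id AND t1.cat = t2.cat. A NULL in a compared column never satisfies the condition.
- bin_id=9, cat=OC: no t2 row matches, row kept with t2 columns NULL.
- bin_id=5, cat=OC: 1 matching t2 row(s), so 1 row(s) emitted.
- bin_id=12, cat=HP: no t2 row matches, row kept with t2 columns NULL.
- bin_id=7, cat=OC: no t2 row matches, row kept with t2 columns NULL.
- bin_id=5, cat=MT: 1 matching t2 row(s), so 1 row(s) emitted.
- bin_id=9, cat=OC: no t2 row matches, row kept with t2 columns NULL.
- bin_id=12, cat=OC: 3 matching t2 row(s), so 3 row(s) emitted.
- bin_id=NULL, cat=MT: no t2 row matches, row kept with t2 columns NULL.
- 4 t2 row(s) had no t1 match → kept, t1 columns NULL.

(Gear, OC); (Gizmo, OC); (Lens, MT); (Lens, NULL); (Motor, NULL); (Panel, NULL); (Sensor, OC); (Widget, OC); (Widget, NULL); (NULL, HP); (NULL, MT); (NULL, OC); (NULL, OC); (NULL, OC)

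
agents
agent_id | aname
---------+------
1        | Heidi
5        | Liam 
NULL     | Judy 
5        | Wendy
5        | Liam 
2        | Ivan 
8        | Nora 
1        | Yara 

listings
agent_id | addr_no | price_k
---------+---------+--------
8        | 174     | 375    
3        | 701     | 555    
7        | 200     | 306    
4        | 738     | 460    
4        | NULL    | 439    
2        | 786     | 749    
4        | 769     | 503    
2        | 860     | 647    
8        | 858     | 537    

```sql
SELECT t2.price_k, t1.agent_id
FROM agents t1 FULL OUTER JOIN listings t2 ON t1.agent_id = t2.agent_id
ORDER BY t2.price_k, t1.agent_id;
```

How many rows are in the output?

FULL OUTER JOIN keeps every row from both sides; unmatched rows get NULL for the other side's columns.
Matching on t1.agent_id = t2.agent_id. A NULL in a compared column never satisfies the condition.
- t1 (agent_id=1) has no partner → padded with NULL.
- t1 (agent_id=5) has no partner → padded with NULL.
- t1 (agent_id=NULL) has no partner → padded with NULL.
- t1 (agent_id=5) has no partner → padded with NULL.
- t1 (agent_id=5) has no partner → padded with NULL.
- t1 (agent_id=2) pairs with 2 row(s) of t2.
- t1 (agent_id=8) pairs with 2 row(s) of t2.
- t1 (agent_id=1) has no partner → padded with NULL.
- plus 5 unmatched t2 row(s), each kept with NULL t1 columns.
Total: 4 matched + 11 padded = 15 rows.

15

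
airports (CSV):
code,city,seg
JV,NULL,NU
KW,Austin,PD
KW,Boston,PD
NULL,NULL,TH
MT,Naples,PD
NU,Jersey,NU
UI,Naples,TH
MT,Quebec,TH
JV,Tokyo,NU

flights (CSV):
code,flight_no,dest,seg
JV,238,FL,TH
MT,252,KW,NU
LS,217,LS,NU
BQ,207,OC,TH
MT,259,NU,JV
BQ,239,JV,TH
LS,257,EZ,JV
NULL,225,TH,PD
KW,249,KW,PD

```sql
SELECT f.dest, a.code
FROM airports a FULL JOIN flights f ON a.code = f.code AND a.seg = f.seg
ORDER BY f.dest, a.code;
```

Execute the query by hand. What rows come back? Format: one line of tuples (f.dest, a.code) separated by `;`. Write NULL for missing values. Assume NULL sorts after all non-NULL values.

(EZ, NULL); (FL, NULL); (JV, NULL); (KW, KW); (KW, KW); (KW, NULL); (LS, NULL); (NU, NULL); (OC, NULL); (TH, NULL); (NULL, JV); (NULL, JV); (NULL, MT); (NULL, MT); (NULL, NU); (NULL, UI); (NULL, NULL)

FULL OUTER JOIN keeps every row from both sides; unmatched rows get NULL for the other side's columns.
Matching on a.code = f.code AND a.seg = f.seg. A NULL in a compared column never satisfies the condition.
- code=JV, seg=NU: no f row matches, row kept with f columns NULL.
- code=KW, seg=PD: 1 matching f row(s), so 1 row(s) emitted.
- code=KW, seg=PD: 1 matching f row(s), so 1 row(s) emitted.
- code=NULL, seg=TH: no f row matches, row kept with f columns NULL.
- code=MT, seg=PD: no f row matches, row kept with f columns NULL.
- code=NU, seg=NU: no f row matches, row kept with f columns NULL.
- code=UI, seg=TH: no f row matches, row kept with f columns NULL.
- code=MT, seg=TH: no f row matches, row kept with f columns NULL.
- code=JV, seg=NU: no f row matches, row kept with f columns NULL.
- plus 8 unmatched f row(s), each kept with NULL a columns.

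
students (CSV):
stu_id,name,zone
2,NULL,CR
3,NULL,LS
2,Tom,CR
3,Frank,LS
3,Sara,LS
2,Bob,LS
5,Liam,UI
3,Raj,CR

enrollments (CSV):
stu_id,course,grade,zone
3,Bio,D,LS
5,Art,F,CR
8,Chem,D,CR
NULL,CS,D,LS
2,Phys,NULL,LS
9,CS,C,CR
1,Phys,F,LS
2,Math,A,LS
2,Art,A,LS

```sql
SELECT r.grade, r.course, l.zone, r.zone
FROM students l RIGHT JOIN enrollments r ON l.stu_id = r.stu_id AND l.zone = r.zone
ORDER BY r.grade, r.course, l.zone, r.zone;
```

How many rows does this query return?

RIGHT JOIN keeps every row from `enrollments`; unmatched rows get NULL for `students`'s columns.
Matching on l.stu_id = r.stu_id AND l.zone = r.zone. A NULL in a compared column never satisfies the condition.
- l (stu_id=2, zone=CR) has no partner in r.
- l (stu_id=3, zone=LS) pairs with 1 row(s) of r.
- l (stu_id=2, zone=CR) has no partner in r.
- l (stu_id=3, zone=LS) pairs with 1 row(s) of r.
- l (stu_id=3, zone=LS) pairs with 1 row(s) of r.
- l (stu_id=2, zone=LS) pairs with 3 row(s) of r.
- l (stu_id=5, zone=UI) has no partner in r.
- l (stu_id=3, zone=CR) has no partner in r.
- plus 5 unmatched r row(s), each kept with NULL l columns.
Total: 6 matched + 5 padded = 11 rows.

11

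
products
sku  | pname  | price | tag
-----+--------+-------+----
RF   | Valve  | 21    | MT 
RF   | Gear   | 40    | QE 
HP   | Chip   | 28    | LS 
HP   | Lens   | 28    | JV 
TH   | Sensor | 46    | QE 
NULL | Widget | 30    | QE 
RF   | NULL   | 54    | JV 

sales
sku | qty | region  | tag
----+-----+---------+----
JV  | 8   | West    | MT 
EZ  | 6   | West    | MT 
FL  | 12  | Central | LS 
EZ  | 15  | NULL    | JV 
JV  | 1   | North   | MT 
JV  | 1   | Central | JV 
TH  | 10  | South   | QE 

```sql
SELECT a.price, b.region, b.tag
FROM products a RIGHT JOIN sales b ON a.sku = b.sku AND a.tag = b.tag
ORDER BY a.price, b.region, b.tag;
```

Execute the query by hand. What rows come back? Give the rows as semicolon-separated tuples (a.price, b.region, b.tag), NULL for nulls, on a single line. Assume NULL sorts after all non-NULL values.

(46, South, QE); (NULL, Central, JV); (NULL, Central, LS); (NULL, North, MT); (NULL, West, MT); (NULL, West, MT); (NULL, NULL, JV)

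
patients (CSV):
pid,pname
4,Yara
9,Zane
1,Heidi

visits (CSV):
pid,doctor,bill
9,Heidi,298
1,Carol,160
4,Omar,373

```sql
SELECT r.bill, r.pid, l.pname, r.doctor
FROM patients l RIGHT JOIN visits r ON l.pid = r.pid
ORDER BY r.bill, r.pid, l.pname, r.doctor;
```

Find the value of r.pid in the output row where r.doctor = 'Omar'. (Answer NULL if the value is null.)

RIGHT JOIN keeps every row from `visits`; unmatched rows get NULL for `patients`'s columns.
Matching on l.pid = r.pid.
Matched pairs: 3; unmatched r rows kept: 0.

4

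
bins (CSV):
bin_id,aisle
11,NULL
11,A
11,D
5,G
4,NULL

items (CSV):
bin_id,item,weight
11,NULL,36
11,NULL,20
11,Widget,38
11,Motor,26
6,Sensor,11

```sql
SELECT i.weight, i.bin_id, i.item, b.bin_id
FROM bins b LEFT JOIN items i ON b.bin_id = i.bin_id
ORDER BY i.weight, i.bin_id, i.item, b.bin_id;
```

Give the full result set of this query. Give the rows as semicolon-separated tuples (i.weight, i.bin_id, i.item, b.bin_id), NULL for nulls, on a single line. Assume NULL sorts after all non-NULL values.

(20, 11, NULL, 11); (20, 11, NULL, 11); (20, 11, NULL, 11); (26, 11, Motor, 11); (26, 11, Motor, 11); (26, 11, Motor, 11); (36, 11, NULL, 11); (36, 11, NULL, 11); (36, 11, NULL, 11); (38, 11, Widget, 11); (38, 11, Widget, 11); (38, 11, Widget, 11); (NULL, NULL, NULL, 4); (NULL, NULL, NULL, 5)

LEFT JOIN keeps every row from `bins`; unmatched rows get NULL for `items`'s columns.
Matching on b.bin_id = i.bin_id.
- b[0] bin_id=11 → 4 match(es) in i → 4 row(s).
- b[1] bin_id=11 → 4 match(es) in i → 4 row(s).
- b[2] bin_id=11 → 4 match(es) in i → 4 row(s).
- b[3] bin_id=5 → no match; kept with NULLs on the i side.
- b[4] bin_id=4 → no match; kept with NULLs on the i side.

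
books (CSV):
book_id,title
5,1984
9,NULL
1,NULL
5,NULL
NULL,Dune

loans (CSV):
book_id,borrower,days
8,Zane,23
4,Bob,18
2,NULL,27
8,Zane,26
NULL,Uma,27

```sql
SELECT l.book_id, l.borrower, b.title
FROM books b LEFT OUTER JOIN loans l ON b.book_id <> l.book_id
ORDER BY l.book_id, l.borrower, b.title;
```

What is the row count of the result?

LEFT JOIN keeps every row from `books`; unmatched rows get NULL for `loans`'s columns.
Matching on b.book_id <> l.book_id. A NULL in a compared column never satisfies the condition.
- b row (book_id=5): matches 4 l row(s) → 4 output row(s).
- b row (book_id=9): matches 4 l row(s) → 4 output row(s).
- b row (book_id=1): matches 4 l row(s) → 4 output row(s).
- b row (book_id=5): matches 4 l row(s) → 4 output row(s).
- b row (book_id=NULL): no match → kept, l columns NULL.
Total: 16 matched + 1 padded = 17 rows.

17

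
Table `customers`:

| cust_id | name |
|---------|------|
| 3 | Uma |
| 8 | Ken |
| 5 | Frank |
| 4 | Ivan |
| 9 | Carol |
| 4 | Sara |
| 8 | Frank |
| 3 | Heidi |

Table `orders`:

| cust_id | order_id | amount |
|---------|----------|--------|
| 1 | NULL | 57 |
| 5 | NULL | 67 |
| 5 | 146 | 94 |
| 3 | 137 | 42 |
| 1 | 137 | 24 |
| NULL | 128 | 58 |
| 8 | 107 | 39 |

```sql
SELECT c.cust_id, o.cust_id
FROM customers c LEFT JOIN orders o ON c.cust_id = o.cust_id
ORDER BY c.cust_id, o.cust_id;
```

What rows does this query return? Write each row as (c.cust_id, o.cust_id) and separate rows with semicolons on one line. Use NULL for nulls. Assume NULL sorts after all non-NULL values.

(3, 3); (3, 3); (4, NULL); (4, NULL); (5, 5); (5, 5); (8, 8); (8, 8); (9, NULL)

LEFT JOIN keeps every row from `customers`; unmatched rows get NULL for `orders`'s columns.
Matching on c.cust_id = o.cust_id. A NULL in a compared column never satisfies the condition.
- c (cust_id=3) pairs with 1 row(s) of o.
- c (cust_id=8) pairs with 1 row(s) of o.
- c (cust_id=5) pairs with 2 row(s) of o.
- c (cust_id=4) has no partner → padded with NULL.
- c (cust_id=9) has no partner → padded with NULL.
- c (cust_id=4) has no partner → padded with NULL.
- c (cust_id=8) pairs with 1 row(s) of o.
- c (cust_id=3) pairs with 1 row(s) of o.
After projecting and ordering:
c.cust_id | o.cust_id
3 | 3
3 | 3
4 | NULL
4 | NULL
5 | 5
5 | 5
8 | 8
8 | 8
9 | NULL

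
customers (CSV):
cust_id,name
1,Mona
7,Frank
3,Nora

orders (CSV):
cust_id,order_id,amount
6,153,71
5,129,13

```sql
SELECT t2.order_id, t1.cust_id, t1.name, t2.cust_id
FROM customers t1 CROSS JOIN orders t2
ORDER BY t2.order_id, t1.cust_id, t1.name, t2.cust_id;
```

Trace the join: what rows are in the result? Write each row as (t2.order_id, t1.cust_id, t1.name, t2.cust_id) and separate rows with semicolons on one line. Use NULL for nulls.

(129, 1, Mona, 5); (129, 3, Nora, 5); (129, 7, Frank, 5); (153, 1, Mona, 6); (153, 3, Nora, 6); (153, 7, Frank, 6)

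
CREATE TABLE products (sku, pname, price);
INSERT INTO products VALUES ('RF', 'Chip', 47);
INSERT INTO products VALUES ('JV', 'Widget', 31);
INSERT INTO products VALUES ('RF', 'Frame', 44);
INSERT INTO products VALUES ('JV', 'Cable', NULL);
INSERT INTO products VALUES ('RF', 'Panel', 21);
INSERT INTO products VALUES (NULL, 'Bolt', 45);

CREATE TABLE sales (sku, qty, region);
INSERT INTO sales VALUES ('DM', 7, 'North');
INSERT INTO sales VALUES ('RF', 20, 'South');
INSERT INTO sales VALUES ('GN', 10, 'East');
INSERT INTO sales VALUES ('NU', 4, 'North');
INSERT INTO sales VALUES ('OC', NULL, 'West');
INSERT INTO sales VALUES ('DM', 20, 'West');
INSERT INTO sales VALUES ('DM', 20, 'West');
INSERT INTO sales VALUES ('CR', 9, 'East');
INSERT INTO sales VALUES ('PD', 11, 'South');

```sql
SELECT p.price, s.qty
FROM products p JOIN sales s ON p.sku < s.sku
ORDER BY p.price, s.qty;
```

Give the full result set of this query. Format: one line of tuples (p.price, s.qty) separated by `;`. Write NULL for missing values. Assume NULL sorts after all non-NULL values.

(31, 4); (31, 11); (31, 20); (31, NULL); (NULL, 4); (NULL, 11); (NULL, 20); (NULL, NULL)

INNER JOIN keeps only pairs where the ON condition holds.
Matching on p.sku < s.sku. A NULL in a compared column never satisfies the condition.
- p row (sku=RF): no match → dropped.
- p row (sku=JV): matches 4 s row(s) → 4 output row(s).
- p row (sku=RF): no match → dropped.
- p row (sku=JV): matches 4 s row(s) → 4 output row(s).
- p row (sku=RF): no match → dropped.
- p row (sku=NULL): no match → dropped.
After projecting and ordering:
p.price | s.qty
31 | 4
31 | 11
31 | 20
31 | NULL
NULL | 4
NULL | 11
NULL | 20
NULL | NULL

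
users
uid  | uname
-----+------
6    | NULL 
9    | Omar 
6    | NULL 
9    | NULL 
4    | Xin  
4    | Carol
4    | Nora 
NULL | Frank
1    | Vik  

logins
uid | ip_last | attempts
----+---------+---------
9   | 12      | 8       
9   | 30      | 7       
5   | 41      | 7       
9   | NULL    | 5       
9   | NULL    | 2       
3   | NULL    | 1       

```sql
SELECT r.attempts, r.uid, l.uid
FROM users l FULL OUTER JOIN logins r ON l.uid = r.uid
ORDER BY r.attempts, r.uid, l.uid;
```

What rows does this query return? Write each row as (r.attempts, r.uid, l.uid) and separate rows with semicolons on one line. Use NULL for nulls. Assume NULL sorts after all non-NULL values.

(1, 3, NULL); (2, 9, 9); (2, 9, 9); (5, 9, 9); (5, 9, 9); (7, 5, NULL); (7, 9, 9); (7, 9, 9); (8, 9, 9); (8, 9, 9); (NULL, NULL, 1); (NULL, NULL, 4); (NULL, NULL, 4); (NULL, NULL, 4); (NULL, NULL, 6); (NULL, NULL, 6); (NULL, NULL, NULL)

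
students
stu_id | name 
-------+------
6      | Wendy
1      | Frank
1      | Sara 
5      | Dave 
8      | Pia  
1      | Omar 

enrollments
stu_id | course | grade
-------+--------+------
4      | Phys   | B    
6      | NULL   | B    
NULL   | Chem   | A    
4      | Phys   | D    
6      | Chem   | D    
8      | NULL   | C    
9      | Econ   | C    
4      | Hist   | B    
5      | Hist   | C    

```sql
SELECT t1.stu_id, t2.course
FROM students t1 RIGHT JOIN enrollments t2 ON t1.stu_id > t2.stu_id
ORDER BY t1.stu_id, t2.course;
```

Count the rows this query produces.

RIGHT JOIN keeps every row from `enrollments`; unmatched rows get NULL for `students`'s columns.
Matching on t1.stu_id > t2.stu_id. A NULL in a compared column never satisfies the condition.
- t1[0] stu_id=6 → 4 match(es) in t2 → 4 row(s).
- t1[1] stu_id=1 → no match.
- t1[2] stu_id=1 → no match.
- t1[3] stu_id=5 → 3 match(es) in t2 → 3 row(s).
- t1[4] stu_id=8 → 6 match(es) in t2 → 6 row(s).
- t1[5] stu_id=1 → no match.
- 3 t2 row(s) had no t1 match → kept, t1 columns NULL.
Total: 13 matched + 3 padded = 16 rows.

16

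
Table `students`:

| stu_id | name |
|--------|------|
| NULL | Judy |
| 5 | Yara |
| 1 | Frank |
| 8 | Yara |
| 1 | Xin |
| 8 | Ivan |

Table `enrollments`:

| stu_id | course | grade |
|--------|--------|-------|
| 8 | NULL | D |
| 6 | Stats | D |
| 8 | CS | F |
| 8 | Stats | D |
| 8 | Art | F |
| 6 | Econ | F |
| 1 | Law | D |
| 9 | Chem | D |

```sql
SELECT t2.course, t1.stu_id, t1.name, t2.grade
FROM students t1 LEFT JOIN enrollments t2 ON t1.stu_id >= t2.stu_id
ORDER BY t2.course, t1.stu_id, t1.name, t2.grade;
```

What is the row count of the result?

LEFT JOIN keeps every row from `students`; unmatched rows get NULL for `enrollments`'s columns.
Matching on t1.stu_id >= t2.stu_id. A NULL in a compared column never satisfies the condition.
- t1[0] stu_id=NULL → no match; kept with NULLs on the t2 side.
- t1[1] stu_id=5 → 1 match(es) in t2 → 1 row(s).
- t1[2] stu_id=1 → 1 match(es) in t2 → 1 row(s).
- t1[3] stu_id=8 → 7 match(es) in t2 → 7 row(s).
- t1[4] stu_id=1 → 1 match(es) in t2 → 1 row(s).
- t1[5] stu_id=8 → 7 match(es) in t2 → 7 row(s).
Total: 17 matched + 1 padded = 18 rows.

18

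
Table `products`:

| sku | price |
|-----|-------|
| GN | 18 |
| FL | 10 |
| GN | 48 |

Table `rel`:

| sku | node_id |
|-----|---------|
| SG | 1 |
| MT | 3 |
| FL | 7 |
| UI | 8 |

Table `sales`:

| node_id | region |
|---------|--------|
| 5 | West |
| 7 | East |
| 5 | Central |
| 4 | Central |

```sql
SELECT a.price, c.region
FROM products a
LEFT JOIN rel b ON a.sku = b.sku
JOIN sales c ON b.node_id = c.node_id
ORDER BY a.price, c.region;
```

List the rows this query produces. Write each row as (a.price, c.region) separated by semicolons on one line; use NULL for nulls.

Joins associate left-to-right: products LEFT JOIN rel on sku gives 3 intermediate row(s).
Then INNER JOIN `sales c` on node_id: keep only rows whose b.node_id appears in c.

(10, East)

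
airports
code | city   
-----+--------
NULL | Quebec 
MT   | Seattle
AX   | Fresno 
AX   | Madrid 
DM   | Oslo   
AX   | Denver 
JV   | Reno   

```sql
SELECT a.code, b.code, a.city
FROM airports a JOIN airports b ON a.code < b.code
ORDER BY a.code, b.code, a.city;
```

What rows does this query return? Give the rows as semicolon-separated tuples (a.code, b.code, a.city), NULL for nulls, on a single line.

(AX, DM, Denver); (AX, DM, Fresno); (AX, DM, Madrid); (AX, JV, Denver); (AX, JV, Fresno); (AX, JV, Madrid); (AX, MT, Denver); (AX, MT, Fresno); (AX, MT, Madrid); (DM, JV, Oslo); (DM, MT, Oslo); (JV, MT, Reno)

INNER JOIN keeps only pairs where the ON condition holds.
Matching on a.code < b.code. A NULL in a compared column never satisfies the condition.
- a[0] code=NULL → no match; dropped.
- a[1] code=MT → no match; dropped.
- a[2] code=AX → 3 match(es) in b → 3 row(s).
- a[3] code=AX → 3 match(es) in b → 3 row(s).
- a[4] code=DM → 2 match(es) in b → 2 row(s).
- a[5] code=AX → 3 match(es) in b → 3 row(s).
- a[6] code=JV → 1 match(es) in b → 1 row(s).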